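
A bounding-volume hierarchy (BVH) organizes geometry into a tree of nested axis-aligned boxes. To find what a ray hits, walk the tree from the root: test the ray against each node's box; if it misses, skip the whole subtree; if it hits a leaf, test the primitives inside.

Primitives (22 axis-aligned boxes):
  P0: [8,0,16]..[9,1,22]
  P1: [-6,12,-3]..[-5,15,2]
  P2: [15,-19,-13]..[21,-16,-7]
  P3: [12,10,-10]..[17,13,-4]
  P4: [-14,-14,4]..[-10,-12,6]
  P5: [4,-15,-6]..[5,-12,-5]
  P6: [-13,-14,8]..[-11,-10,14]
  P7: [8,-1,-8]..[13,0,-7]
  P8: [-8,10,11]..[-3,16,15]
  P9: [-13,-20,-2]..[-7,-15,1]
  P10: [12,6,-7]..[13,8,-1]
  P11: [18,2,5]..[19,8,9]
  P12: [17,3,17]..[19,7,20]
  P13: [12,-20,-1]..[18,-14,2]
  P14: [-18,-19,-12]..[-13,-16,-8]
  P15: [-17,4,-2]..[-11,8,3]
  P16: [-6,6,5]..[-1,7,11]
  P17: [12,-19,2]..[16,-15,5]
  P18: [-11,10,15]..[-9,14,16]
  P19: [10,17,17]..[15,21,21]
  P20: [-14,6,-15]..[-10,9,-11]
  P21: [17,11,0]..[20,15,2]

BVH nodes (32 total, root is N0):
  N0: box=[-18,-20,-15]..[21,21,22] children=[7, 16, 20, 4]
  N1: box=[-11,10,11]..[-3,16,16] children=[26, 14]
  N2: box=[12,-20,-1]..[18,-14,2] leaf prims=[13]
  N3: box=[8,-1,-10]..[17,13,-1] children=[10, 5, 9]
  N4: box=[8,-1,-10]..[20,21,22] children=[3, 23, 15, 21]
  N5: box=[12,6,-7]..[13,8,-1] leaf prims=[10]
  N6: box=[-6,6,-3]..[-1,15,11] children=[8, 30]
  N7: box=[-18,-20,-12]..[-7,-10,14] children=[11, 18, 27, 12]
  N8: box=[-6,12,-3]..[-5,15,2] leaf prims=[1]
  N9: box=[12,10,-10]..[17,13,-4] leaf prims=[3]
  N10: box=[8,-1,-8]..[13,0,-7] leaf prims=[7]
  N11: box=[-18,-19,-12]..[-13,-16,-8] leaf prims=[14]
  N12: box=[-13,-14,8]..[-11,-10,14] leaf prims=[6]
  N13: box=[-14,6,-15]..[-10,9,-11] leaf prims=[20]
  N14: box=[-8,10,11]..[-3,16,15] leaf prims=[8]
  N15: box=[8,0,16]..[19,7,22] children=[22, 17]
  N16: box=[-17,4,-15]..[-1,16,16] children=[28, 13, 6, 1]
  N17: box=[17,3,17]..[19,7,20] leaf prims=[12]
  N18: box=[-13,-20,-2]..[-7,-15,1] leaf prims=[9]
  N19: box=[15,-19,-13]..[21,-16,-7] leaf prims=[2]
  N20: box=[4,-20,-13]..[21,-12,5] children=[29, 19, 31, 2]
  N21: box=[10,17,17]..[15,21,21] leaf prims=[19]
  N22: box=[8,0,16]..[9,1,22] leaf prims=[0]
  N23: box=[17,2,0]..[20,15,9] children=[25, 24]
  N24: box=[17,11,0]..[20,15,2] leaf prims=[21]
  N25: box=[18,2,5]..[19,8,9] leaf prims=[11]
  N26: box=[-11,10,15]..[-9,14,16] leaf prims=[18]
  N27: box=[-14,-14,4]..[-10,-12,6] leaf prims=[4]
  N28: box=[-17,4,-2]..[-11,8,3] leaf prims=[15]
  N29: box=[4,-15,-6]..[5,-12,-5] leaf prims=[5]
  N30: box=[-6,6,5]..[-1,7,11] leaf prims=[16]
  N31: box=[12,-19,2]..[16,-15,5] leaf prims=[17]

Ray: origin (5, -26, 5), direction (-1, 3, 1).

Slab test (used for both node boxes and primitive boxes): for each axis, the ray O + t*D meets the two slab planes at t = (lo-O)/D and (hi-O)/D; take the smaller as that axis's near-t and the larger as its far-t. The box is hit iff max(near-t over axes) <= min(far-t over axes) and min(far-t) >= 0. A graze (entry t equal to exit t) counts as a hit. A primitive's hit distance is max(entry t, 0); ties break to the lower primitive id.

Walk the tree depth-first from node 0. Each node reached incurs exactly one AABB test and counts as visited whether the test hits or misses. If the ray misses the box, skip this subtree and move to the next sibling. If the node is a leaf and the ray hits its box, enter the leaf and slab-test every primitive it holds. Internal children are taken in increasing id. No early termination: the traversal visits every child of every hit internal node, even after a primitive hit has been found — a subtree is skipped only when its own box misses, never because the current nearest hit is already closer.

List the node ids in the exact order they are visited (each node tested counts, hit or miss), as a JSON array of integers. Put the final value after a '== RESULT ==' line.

Trace the traversal:
N0 x:[-16,23] y:[2,47/3] z:[-20,17] -> hit [2,47/3], descend [4, 7, 16, 20]
  N4 x:[-15,-3] y:[25/3,47/3] z:[-15,17] -> miss, prune
  N7 x:[12,23] y:[2,16/3] z:[-17,9] -> miss, prune
  N16 x:[6,22] y:[10,14] z:[-20,11] -> hit [10,11], descend [1, 6, 13, 28]
    N1 x:[8,16] y:[12,14] z:[6,11] -> miss, prune
    N6 x:[6,11] y:[32/3,41/3] z:[-8,6] -> miss, prune
    N13 x:[15,19] y:[32/3,35/3] z:[-20,-16] -> miss, prune
    N28 x:[16,22] y:[10,34/3] z:[-7,-2] -> miss, prune
  N20 x:[-16,1] y:[2,14/3] z:[-18,0] -> miss, prune

9 AABB tests over nodes [0, 4, 7, 16, 1, 6, 13, 28, 20]; 0 leaves entered; closest miss.

== RESULT ==
[0, 4, 7, 16, 1, 6, 13, 28, 20]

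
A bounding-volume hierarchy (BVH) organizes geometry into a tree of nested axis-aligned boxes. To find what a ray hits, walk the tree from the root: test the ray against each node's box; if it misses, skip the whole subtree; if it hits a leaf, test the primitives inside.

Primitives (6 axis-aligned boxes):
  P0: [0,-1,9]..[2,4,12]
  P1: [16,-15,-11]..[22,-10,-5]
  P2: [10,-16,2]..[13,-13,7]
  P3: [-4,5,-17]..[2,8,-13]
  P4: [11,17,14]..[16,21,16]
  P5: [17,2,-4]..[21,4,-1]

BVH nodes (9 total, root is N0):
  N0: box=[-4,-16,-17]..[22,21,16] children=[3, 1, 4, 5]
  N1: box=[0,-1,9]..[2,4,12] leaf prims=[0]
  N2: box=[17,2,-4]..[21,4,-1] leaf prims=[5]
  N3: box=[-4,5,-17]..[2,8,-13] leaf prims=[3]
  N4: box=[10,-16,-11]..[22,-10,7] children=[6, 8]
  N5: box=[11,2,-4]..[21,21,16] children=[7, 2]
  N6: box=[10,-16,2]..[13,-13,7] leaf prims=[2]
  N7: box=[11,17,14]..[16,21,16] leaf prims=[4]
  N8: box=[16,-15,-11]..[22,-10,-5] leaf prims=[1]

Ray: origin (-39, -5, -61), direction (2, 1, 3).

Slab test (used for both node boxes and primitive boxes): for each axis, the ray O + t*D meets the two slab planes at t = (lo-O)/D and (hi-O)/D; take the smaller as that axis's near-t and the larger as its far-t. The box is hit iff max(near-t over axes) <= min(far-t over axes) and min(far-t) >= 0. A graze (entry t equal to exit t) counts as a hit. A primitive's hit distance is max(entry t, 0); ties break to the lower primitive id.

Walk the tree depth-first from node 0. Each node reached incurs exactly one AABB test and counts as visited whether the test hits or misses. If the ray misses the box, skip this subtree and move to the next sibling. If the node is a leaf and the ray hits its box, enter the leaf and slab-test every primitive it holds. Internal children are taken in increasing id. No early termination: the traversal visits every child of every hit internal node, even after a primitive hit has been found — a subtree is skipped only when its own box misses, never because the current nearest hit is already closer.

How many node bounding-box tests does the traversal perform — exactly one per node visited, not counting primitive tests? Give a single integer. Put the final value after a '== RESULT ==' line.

Walk:
N0 x:[35/2,61/2] y:[-11,26] z:[44/3,77/3] -> hit [35/2,77/3], descend [1, 3, 4, 5]
  N1 x:[39/2,41/2] y:[4,9] z:[70/3,73/3] -> miss, prune
  N3 x:[35/2,41/2] y:[10,13] z:[44/3,16] -> miss, prune
  N4 x:[49/2,61/2] y:[-11,-5] z:[50/3,68/3] -> miss, prune
  N5 x:[25,30] y:[7,26] z:[19,77/3] -> hit [25,77/3], descend [2, 7]
    N2 x:[28,30] y:[7,9] z:[19,20] -> miss, prune
    N7 x:[25,55/2] y:[22,26] z:[25,77/3] -> hit [25,77/3] leaf, test {P4@t=25}

order=[0, 1, 3, 4, 5, 2, 7]  |boxes|=7  |leaves|=1  hit=P4

== RESULT ==
7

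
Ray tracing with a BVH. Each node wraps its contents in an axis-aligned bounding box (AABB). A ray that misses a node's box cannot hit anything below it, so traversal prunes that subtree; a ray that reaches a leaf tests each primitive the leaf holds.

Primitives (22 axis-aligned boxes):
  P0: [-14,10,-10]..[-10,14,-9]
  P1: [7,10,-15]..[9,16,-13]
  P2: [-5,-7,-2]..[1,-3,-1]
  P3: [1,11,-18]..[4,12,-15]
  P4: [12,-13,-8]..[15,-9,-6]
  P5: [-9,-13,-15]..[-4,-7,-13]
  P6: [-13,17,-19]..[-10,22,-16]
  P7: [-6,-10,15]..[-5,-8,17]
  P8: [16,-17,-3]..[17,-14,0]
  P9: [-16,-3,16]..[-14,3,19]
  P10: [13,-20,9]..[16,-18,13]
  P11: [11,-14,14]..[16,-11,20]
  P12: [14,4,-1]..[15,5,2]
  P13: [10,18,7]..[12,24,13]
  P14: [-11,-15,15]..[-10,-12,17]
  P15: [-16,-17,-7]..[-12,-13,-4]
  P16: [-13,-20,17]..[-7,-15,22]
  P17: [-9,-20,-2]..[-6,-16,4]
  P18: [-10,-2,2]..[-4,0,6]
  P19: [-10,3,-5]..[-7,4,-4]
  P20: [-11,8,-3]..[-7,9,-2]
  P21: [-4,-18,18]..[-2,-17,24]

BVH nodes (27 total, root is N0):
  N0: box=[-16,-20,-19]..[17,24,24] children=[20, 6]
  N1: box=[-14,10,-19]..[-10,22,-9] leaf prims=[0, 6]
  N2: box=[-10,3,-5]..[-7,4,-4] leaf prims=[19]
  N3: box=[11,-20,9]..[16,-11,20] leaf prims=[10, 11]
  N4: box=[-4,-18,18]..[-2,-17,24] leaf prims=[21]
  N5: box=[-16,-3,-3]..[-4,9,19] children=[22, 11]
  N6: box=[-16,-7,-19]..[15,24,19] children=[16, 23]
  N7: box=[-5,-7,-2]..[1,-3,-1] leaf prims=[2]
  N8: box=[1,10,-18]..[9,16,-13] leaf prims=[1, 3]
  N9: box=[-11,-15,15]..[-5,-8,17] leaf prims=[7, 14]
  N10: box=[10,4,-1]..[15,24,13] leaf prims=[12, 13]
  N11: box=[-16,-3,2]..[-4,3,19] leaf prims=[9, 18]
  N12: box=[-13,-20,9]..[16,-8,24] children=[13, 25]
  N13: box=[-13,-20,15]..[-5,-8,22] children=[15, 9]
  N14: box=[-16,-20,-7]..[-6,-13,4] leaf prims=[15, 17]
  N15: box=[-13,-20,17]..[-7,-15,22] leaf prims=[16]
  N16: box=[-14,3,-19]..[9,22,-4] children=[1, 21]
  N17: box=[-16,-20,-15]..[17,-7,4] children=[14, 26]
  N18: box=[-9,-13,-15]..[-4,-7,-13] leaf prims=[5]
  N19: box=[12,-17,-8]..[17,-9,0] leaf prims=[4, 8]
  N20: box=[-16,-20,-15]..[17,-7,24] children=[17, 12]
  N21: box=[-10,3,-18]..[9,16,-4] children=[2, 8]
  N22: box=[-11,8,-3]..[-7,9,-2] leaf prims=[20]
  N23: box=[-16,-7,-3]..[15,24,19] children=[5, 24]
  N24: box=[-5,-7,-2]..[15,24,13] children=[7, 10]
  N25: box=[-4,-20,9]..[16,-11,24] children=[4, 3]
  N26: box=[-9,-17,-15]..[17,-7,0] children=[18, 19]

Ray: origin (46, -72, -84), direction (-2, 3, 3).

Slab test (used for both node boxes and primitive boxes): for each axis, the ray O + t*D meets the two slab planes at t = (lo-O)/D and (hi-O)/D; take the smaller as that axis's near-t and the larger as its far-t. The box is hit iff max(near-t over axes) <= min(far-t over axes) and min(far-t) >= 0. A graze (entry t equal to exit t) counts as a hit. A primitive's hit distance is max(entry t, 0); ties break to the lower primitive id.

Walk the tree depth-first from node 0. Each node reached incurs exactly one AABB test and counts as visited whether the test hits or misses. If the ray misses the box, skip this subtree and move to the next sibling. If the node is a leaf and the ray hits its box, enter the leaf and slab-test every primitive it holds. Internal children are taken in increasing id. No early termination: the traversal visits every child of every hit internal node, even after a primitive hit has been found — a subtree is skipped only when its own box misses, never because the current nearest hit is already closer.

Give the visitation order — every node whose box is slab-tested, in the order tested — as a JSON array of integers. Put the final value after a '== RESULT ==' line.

Traverse from the root:
N0 x:[29/2,31] y:[52/3,32] z:[65/3,36] -> hit [65/3,31], descend [6, 20]
  N6 x:[31/2,31] y:[65/3,32] z:[65/3,103/3] -> hit [65/3,31], descend [16, 23]
    N16 x:[37/2,30] y:[25,94/3] z:[65/3,80/3] -> hit [25,80/3], descend [1, 21]
      N1 x:[28,30] y:[82/3,94/3] z:[65/3,25] -> miss, prune
      N21 x:[37/2,28] y:[25,88/3] z:[22,80/3] -> hit [25,80/3], descend [2, 8]
        N2 x:[53/2,28] y:[25,76/3] z:[79/3,80/3] -> miss, prune
        N8 x:[37/2,45/2] y:[82/3,88/3] z:[22,71/3] -> miss, prune
    N23 x:[31/2,31] y:[65/3,32] z:[27,103/3] -> hit [27,31], descend [5, 24]
      N5 x:[25,31] y:[23,27] z:[27,103/3] -> hit [27,27], descend [11, 22]
        N11 x:[25,31] y:[23,25] z:[86/3,103/3] -> miss, prune
        N22 x:[53/2,57/2] y:[80/3,27] z:[27,82/3] -> hit [27,27] leaf, test {P20@t=27}
      N24 x:[31/2,51/2] y:[65/3,32] z:[82/3,97/3] -> miss, prune
  N20 x:[29/2,31] y:[52/3,65/3] z:[23,36] -> miss, prune

13 AABB tests over nodes [0, 6, 16, 1, 21, 2, 8, 23, 5, 11, 22, 24, 20]; 1 leaf entered; closest P20.

== RESULT ==
[0, 6, 16, 1, 21, 2, 8, 23, 5, 11, 22, 24, 20]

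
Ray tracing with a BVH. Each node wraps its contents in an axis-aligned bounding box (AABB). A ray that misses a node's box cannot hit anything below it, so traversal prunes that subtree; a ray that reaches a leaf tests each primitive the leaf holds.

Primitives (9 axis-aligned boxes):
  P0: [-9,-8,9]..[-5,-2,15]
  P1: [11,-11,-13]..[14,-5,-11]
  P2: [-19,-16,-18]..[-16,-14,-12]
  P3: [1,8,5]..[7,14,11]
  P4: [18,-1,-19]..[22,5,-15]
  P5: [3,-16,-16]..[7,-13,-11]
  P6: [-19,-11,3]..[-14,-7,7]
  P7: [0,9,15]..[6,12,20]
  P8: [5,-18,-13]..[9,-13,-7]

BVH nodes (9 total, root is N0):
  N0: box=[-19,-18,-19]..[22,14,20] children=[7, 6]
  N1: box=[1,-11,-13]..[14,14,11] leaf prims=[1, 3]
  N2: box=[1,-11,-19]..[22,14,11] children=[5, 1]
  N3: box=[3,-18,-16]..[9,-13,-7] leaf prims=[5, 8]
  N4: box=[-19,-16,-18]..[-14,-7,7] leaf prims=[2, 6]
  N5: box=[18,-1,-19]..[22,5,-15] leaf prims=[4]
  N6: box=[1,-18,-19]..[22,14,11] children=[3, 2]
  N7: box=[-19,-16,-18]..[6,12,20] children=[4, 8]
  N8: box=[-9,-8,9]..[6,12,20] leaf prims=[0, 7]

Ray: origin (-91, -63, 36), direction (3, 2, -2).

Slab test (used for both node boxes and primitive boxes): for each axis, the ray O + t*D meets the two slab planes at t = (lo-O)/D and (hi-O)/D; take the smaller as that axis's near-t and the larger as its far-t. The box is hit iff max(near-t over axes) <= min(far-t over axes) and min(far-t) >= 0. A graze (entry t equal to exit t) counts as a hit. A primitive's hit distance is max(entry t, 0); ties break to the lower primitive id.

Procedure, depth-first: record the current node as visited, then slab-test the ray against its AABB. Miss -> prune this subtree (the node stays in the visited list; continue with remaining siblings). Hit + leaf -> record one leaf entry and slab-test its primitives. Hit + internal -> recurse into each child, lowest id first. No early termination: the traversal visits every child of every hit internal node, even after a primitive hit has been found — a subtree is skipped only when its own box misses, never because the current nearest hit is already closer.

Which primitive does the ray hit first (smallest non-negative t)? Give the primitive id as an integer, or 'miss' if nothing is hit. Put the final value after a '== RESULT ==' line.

Trace the traversal:
N0 x:[24,113/3] y:[45/2,77/2] z:[8,55/2] -> hit [24,55/2], descend [6, 7]
  N6 x:[92/3,113/3] y:[45/2,77/2] z:[25/2,55/2] -> miss, prune
  N7 x:[24,97/3] y:[47/2,75/2] z:[8,27] -> hit [24,27], descend [4, 8]
    N4 x:[24,77/3] y:[47/2,28] z:[29/2,27] -> hit [24,77/3] leaf, test {P2@t=24, P6(miss)}
    N8 x:[82/3,97/3] y:[55/2,75/2] z:[8,27/2] -> miss, prune

Visited [0, 6, 7, 4, 8]. Tests: 5 box, 1 leaf. Nearest: P2.

== RESULT ==
2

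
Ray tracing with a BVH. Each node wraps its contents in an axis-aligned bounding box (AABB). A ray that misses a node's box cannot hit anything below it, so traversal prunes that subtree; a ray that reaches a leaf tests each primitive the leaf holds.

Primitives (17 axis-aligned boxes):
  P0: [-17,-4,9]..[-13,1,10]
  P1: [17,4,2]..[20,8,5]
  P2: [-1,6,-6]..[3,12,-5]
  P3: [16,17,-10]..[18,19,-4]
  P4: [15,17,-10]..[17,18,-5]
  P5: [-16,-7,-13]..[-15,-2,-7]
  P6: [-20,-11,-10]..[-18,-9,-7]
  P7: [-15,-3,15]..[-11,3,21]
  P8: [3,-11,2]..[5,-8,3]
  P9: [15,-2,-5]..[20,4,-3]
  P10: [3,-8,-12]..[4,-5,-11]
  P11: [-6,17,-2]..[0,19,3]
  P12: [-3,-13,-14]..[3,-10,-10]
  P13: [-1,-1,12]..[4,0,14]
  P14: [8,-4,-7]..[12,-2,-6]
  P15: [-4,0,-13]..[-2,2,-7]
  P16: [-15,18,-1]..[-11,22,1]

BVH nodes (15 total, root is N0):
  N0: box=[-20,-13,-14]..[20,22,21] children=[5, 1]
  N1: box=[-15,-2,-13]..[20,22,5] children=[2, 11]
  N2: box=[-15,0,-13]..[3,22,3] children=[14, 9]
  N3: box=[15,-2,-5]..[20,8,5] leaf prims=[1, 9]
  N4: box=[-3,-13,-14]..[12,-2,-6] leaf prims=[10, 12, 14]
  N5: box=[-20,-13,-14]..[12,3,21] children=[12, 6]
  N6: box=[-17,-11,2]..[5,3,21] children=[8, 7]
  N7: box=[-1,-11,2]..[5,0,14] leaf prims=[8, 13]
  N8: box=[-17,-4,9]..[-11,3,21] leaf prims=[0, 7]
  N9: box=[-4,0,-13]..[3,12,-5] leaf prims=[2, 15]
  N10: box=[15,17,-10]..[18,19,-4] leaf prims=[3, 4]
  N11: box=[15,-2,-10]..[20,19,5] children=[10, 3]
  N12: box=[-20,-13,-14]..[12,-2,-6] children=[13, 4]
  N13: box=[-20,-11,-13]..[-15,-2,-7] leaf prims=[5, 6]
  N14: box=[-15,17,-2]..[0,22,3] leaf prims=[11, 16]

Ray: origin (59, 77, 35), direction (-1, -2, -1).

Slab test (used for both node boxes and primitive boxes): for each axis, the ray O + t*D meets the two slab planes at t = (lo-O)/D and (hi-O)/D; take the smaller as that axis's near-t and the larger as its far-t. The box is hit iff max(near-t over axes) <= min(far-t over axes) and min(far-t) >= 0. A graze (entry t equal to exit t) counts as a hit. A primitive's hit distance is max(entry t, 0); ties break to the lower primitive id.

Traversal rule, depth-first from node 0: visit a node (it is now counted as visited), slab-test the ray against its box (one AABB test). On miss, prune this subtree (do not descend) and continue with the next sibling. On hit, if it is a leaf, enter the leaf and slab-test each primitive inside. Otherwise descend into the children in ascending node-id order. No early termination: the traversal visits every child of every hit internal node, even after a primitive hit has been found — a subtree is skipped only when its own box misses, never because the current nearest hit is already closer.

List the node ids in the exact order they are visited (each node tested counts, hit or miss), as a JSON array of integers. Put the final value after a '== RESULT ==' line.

Trace the traversal:
N0 x:[39,79] y:[55/2,45] z:[14,49] -> hit [39,45], descend [1, 5]
  N1 x:[39,74] y:[55/2,79/2] z:[30,48] -> hit [39,79/2], descend [2, 11]
    N2 x:[56,74] y:[55/2,77/2] z:[32,48] -> miss, prune
    N11 x:[39,44] y:[29,79/2] z:[30,45] -> hit [39,79/2], descend [3, 10]
      N3 x:[39,44] y:[69/2,79/2] z:[30,40] -> hit [39,79/2] leaf, test {P1(miss), P9@t=39}
      N10 x:[41,44] y:[29,30] z:[39,45] -> miss, prune
  N5 x:[47,79] y:[37,45] z:[14,49] -> miss, prune

order=[0, 1, 2, 11, 3, 10, 5]  |boxes|=7  |leaves|=1  hit=P9

== RESULT ==
[0, 1, 2, 11, 3, 10, 5]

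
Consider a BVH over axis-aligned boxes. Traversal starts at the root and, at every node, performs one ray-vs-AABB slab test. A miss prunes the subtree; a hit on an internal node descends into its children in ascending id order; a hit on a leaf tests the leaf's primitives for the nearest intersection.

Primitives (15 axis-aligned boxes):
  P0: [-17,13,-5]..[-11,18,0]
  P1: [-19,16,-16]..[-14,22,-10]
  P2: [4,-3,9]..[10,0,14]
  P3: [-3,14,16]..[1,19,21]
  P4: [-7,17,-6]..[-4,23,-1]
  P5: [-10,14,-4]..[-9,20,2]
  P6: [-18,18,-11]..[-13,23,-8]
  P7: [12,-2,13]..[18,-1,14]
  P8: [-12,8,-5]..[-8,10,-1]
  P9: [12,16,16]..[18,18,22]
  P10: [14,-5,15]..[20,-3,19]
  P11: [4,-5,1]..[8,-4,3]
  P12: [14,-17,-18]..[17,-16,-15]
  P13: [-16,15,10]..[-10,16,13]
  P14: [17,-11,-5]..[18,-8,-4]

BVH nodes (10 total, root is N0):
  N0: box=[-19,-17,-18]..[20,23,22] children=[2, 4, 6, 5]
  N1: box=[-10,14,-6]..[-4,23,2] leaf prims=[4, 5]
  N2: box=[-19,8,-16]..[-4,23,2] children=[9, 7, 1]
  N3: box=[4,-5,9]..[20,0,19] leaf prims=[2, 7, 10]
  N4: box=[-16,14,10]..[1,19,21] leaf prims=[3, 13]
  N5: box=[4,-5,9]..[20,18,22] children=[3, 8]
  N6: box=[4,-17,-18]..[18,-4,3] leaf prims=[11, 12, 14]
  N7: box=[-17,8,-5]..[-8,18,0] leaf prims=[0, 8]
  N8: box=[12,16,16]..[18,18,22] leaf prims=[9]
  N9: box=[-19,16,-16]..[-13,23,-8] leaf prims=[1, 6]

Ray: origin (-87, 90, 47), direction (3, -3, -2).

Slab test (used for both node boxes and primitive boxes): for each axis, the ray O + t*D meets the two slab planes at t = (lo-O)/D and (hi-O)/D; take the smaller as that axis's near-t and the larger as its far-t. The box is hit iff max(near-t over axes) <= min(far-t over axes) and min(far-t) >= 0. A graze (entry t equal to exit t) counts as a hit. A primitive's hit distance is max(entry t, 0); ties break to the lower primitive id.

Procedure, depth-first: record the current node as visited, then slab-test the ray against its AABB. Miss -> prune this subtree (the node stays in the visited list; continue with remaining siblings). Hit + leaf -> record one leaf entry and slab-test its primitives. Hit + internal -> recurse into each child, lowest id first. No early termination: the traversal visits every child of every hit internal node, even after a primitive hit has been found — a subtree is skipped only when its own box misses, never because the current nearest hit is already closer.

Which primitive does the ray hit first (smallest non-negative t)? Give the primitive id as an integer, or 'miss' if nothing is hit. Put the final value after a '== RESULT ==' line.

Traverse from the root:
N0 x:[68/3,107/3] y:[67/3,107/3] z:[25/2,65/2] -> hit [68/3,65/2], descend [2, 4, 5, 6]
  N2 x:[68/3,83/3] y:[67/3,82/3] z:[45/2,63/2] -> hit [68/3,82/3], descend [1, 7, 9]
    N1 x:[77/3,83/3] y:[67/3,76/3] z:[45/2,53/2] -> miss, prune
    N7 x:[70/3,79/3] y:[24,82/3] z:[47/2,26] -> hit [24,26] leaf, test {P0@t=24, P8(miss)}
    N9 x:[68/3,74/3] y:[67/3,74/3] z:[55/2,63/2] -> miss, prune
  N4 x:[71/3,88/3] y:[71/3,76/3] z:[13,37/2] -> miss, prune
  N5 x:[91/3,107/3] y:[24,95/3] z:[25/2,19] -> miss, prune
  N6 x:[91/3,35] y:[94/3,107/3] z:[22,65/2] -> hit [94/3,65/2] leaf, test {P11(miss), P12(miss), P14(miss)}

8 AABB tests over nodes [0, 2, 1, 7, 9, 4, 5, 6]; 2 leaves entered; closest P0.

== RESULT ==
0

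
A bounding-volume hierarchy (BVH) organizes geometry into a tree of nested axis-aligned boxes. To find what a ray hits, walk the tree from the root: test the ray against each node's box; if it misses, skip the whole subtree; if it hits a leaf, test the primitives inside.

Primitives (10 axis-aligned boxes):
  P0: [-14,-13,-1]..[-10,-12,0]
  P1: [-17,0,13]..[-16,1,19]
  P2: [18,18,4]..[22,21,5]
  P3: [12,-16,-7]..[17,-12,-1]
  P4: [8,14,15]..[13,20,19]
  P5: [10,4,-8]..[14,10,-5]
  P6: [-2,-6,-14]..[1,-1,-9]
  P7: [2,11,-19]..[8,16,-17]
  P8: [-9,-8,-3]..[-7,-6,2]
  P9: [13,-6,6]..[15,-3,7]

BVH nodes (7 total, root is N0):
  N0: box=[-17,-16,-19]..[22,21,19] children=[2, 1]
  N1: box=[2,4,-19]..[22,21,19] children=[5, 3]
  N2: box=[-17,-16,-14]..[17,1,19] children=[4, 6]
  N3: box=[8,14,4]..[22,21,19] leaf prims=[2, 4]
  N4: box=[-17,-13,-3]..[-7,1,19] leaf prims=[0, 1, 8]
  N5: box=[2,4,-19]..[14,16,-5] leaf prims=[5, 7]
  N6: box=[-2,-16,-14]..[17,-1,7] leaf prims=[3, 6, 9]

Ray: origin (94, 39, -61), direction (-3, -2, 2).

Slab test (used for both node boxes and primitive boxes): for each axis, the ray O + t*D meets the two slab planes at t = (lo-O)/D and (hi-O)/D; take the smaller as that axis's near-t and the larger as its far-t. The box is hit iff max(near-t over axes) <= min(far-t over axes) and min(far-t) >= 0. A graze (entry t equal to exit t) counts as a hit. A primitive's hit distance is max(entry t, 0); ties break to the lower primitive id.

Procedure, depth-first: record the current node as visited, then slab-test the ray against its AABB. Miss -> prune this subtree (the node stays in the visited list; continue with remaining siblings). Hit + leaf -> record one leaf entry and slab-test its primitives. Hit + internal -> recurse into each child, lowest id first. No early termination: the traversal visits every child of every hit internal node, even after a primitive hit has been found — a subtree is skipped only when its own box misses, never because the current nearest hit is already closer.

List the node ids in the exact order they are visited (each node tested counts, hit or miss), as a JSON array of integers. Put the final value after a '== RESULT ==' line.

Walk:
N0 x:[24,37] y:[9,55/2] z:[21,40] -> hit [24,55/2], descend [1, 2]
  N1 x:[24,92/3] y:[9,35/2] z:[21,40] -> miss, prune
  N2 x:[77/3,37] y:[19,55/2] z:[47/2,40] -> hit [77/3,55/2], descend [4, 6]
    N4 x:[101/3,37] y:[19,26] z:[29,40] -> miss, prune
    N6 x:[77/3,32] y:[20,55/2] z:[47/2,34] -> hit [77/3,55/2] leaf, test {P3@t=27, P6(miss), P9(miss)}

order=[0, 1, 2, 4, 6]  |boxes|=5  |leaves|=1  hit=P3

== RESULT ==
[0, 1, 2, 4, 6]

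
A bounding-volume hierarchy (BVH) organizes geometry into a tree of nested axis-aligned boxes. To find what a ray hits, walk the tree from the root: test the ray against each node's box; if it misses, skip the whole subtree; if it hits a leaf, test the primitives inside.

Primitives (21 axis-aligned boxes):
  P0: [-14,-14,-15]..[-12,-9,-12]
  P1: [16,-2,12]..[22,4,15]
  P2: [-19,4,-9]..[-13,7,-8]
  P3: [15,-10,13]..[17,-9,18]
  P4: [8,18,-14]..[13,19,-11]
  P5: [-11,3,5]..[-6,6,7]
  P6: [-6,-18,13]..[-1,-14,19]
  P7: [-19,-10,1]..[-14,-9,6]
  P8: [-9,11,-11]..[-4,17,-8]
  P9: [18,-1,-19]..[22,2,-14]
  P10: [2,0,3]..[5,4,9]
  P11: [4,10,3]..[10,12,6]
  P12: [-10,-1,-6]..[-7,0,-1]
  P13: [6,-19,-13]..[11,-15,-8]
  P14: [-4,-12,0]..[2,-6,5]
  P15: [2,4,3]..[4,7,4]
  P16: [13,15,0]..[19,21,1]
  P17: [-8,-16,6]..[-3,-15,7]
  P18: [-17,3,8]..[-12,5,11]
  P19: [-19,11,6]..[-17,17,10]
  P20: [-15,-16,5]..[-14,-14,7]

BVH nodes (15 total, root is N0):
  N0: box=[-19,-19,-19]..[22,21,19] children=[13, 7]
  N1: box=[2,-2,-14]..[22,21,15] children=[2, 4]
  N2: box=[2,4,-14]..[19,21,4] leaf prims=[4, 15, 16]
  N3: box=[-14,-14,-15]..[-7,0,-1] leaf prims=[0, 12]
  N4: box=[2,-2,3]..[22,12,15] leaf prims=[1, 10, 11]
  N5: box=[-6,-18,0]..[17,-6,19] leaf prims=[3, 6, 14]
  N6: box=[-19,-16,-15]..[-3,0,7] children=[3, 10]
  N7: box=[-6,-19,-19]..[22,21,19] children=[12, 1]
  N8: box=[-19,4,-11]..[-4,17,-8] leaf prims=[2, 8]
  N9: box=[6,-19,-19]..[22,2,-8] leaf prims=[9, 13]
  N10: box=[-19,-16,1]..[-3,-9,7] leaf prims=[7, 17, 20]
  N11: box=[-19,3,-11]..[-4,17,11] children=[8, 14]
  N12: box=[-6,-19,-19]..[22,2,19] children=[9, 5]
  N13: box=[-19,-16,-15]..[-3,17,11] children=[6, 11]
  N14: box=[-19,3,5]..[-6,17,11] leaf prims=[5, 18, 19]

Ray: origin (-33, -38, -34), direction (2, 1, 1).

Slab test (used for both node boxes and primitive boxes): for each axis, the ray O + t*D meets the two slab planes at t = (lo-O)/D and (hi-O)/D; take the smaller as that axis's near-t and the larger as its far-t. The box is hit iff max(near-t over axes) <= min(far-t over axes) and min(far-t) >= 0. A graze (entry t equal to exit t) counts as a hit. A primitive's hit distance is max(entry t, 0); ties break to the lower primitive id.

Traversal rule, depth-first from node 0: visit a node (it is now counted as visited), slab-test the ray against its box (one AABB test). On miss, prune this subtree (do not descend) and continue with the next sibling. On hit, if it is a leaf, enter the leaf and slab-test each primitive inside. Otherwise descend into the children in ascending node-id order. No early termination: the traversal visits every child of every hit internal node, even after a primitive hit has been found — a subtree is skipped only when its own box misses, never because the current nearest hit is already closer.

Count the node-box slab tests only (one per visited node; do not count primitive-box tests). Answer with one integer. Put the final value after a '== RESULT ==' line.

Trace the traversal:
N0 x:[7,55/2] y:[19,59] z:[15,53] -> hit [19,55/2], descend [7, 13]
  N7 x:[27/2,55/2] y:[19,59] z:[15,53] -> hit [19,55/2], descend [1, 12]
    N1 x:[35/2,55/2] y:[36,59] z:[20,49] -> miss, prune
    N12 x:[27/2,55/2] y:[19,40] z:[15,53] -> hit [19,55/2], descend [5, 9]
      N5 x:[27/2,25] y:[20,32] z:[34,53] -> miss, prune
      N9 x:[39/2,55/2] y:[19,40] z:[15,26] -> hit [39/2,26] leaf, test {P9(miss), P13@t=21}
  N13 x:[7,15] y:[22,55] z:[19,45] -> miss, prune

order=[0, 7, 1, 12, 5, 9, 13]  |boxes|=7  |leaves|=1  hit=P13

== RESULT ==
7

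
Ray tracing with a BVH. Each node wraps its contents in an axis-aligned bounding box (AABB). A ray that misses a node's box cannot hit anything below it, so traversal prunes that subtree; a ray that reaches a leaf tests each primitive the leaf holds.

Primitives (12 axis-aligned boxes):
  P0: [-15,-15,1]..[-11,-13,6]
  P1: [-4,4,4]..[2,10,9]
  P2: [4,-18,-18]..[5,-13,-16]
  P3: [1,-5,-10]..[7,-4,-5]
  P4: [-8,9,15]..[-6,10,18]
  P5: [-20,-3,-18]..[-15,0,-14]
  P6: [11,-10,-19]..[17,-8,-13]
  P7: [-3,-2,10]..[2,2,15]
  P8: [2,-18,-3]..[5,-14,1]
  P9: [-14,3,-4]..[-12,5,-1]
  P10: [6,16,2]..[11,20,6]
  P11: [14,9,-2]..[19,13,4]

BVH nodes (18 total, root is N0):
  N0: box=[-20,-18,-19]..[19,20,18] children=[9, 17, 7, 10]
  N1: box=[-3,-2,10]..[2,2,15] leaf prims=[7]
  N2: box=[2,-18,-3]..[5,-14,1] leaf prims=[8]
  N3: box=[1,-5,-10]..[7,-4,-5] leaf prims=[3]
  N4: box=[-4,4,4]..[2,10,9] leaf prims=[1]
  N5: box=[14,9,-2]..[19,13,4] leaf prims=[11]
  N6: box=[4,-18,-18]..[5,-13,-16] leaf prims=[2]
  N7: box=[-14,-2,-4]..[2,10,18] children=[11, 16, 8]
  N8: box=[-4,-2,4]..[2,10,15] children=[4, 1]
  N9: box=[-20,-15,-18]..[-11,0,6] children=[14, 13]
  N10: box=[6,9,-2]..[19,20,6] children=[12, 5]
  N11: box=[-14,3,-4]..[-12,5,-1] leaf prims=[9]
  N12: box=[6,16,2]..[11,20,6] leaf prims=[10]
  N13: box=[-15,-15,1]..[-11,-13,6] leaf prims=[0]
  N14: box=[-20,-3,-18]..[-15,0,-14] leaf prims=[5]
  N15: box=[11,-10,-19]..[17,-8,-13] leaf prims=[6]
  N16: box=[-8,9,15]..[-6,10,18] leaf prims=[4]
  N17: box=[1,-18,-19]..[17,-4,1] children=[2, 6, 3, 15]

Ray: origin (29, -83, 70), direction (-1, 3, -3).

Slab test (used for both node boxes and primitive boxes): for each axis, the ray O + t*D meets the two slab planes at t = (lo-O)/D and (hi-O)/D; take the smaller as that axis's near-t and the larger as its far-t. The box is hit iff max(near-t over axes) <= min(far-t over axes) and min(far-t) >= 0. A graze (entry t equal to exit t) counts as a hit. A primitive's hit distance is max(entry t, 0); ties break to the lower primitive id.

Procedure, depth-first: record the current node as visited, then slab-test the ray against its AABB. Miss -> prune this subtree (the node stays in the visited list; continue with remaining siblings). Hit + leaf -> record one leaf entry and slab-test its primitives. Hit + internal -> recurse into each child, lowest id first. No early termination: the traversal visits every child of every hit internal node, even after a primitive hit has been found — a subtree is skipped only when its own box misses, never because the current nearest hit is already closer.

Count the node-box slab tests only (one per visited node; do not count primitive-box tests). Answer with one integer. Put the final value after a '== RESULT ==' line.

Trace the traversal:
N0 x:[10,49] y:[65/3,103/3] z:[52/3,89/3] -> hit [65/3,89/3], descend [7, 9, 10, 17]
  N7 x:[27,43] y:[27,31] z:[52/3,74/3] -> miss, prune
  N9 x:[40,49] y:[68/3,83/3] z:[64/3,88/3] -> miss, prune
  N10 x:[10,23] y:[92/3,103/3] z:[64/3,24] -> miss, prune
  N17 x:[12,28] y:[65/3,79/3] z:[23,89/3] -> hit [23,79/3], descend [2, 3, 6, 15]
    N2 x:[24,27] y:[65/3,23] z:[23,73/3] -> miss, prune
    N3 x:[22,28] y:[26,79/3] z:[25,80/3] -> hit [26,79/3] leaf, test {P3@t=26}
    N6 x:[24,25] y:[65/3,70/3] z:[86/3,88/3] -> miss, prune
    N15 x:[12,18] y:[73/3,25] z:[83/3,89/3] -> miss, prune

9 AABB tests over nodes [0, 7, 9, 10, 17, 2, 3, 6, 15]; 1 leaf entered; closest P3.

== RESULT ==
9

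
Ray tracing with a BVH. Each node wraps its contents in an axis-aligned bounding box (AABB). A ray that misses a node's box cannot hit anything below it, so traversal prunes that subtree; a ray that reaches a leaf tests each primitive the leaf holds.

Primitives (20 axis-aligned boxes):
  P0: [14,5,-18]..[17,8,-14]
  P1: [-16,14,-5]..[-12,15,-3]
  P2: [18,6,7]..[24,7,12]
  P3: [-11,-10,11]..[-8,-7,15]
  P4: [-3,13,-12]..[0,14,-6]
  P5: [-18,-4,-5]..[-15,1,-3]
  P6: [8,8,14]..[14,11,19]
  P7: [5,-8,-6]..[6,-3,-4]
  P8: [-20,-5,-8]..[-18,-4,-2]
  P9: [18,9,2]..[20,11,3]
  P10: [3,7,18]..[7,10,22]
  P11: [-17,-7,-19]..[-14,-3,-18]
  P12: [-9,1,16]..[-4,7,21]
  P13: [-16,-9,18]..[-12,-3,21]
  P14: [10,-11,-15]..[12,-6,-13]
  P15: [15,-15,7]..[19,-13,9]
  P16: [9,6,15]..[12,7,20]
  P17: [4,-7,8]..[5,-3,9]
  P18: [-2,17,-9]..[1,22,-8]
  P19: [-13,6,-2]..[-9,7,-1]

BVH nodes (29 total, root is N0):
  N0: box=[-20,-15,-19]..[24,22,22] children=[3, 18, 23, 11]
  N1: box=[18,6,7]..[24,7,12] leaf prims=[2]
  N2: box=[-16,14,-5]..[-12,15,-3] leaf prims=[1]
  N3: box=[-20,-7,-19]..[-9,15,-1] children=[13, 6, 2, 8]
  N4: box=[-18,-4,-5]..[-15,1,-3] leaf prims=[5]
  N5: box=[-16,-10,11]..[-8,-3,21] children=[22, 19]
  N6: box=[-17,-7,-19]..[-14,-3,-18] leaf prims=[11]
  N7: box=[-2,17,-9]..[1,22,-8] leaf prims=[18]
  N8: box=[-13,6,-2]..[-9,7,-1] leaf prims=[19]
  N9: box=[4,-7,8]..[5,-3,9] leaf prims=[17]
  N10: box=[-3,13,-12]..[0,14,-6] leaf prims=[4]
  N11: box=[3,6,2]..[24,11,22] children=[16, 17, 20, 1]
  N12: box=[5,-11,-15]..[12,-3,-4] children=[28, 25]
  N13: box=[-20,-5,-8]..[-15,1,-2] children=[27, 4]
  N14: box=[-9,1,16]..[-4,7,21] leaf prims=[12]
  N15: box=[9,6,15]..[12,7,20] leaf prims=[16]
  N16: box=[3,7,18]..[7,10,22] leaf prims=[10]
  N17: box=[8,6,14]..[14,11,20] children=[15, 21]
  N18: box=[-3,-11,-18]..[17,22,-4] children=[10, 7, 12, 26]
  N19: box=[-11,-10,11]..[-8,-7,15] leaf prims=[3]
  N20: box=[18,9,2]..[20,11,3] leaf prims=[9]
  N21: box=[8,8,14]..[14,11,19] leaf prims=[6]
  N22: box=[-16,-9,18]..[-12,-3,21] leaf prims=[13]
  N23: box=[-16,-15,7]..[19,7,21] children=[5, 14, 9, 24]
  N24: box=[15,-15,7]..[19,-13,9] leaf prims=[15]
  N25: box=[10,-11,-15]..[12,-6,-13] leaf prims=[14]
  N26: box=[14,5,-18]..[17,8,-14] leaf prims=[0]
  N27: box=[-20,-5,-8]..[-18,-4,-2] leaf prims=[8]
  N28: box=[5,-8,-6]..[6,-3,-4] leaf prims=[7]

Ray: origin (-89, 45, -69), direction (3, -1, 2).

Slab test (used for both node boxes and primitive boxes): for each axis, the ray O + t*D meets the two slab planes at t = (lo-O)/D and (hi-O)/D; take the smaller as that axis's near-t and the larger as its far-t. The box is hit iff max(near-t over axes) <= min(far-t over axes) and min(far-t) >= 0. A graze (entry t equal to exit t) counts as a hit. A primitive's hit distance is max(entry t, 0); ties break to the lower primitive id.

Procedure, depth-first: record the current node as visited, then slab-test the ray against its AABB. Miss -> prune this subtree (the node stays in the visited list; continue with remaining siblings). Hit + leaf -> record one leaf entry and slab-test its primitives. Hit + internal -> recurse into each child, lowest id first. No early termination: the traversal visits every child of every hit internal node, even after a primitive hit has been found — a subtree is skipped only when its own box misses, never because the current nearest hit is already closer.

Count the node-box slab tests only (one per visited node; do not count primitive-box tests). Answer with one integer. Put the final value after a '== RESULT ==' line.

Walk:
N0 x:[23,113/3] y:[23,60] z:[25,91/2] -> hit [25,113/3], descend [3, 11, 18, 23]
  N3 x:[23,80/3] y:[30,52] z:[25,34] -> miss, prune
  N11 x:[92/3,113/3] y:[34,39] z:[71/2,91/2] -> hit [71/2,113/3], descend [1, 16, 17, 20]
    N1 x:[107/3,113/3] y:[38,39] z:[38,81/2] -> miss, prune
    N16 x:[92/3,32] y:[35,38] z:[87/2,91/2] -> miss, prune
    N17 x:[97/3,103/3] y:[34,39] z:[83/2,89/2] -> miss, prune
    N20 x:[107/3,109/3] y:[34,36] z:[71/2,36] -> hit [107/3,36] leaf, test {P9@t=107/3}
  N18 x:[86/3,106/3] y:[23,56] z:[51/2,65/2] -> hit [86/3,65/2], descend [7, 10, 12, 26]
    N7 x:[29,30] y:[23,28] z:[30,61/2] -> miss, prune
    N10 x:[86/3,89/3] y:[31,32] z:[57/2,63/2] -> miss, prune
    N12 x:[94/3,101/3] y:[48,56] z:[27,65/2] -> miss, prune
    N26 x:[103/3,106/3] y:[37,40] z:[51/2,55/2] -> miss, prune
  N23 x:[73/3,36] y:[38,60] z:[38,45] -> miss, prune

13 AABB tests over nodes [0, 3, 11, 1, 16, 17, 20, 18, 7, 10, 12, 26, 23]; 1 leaf entered; closest P9.

== RESULT ==
13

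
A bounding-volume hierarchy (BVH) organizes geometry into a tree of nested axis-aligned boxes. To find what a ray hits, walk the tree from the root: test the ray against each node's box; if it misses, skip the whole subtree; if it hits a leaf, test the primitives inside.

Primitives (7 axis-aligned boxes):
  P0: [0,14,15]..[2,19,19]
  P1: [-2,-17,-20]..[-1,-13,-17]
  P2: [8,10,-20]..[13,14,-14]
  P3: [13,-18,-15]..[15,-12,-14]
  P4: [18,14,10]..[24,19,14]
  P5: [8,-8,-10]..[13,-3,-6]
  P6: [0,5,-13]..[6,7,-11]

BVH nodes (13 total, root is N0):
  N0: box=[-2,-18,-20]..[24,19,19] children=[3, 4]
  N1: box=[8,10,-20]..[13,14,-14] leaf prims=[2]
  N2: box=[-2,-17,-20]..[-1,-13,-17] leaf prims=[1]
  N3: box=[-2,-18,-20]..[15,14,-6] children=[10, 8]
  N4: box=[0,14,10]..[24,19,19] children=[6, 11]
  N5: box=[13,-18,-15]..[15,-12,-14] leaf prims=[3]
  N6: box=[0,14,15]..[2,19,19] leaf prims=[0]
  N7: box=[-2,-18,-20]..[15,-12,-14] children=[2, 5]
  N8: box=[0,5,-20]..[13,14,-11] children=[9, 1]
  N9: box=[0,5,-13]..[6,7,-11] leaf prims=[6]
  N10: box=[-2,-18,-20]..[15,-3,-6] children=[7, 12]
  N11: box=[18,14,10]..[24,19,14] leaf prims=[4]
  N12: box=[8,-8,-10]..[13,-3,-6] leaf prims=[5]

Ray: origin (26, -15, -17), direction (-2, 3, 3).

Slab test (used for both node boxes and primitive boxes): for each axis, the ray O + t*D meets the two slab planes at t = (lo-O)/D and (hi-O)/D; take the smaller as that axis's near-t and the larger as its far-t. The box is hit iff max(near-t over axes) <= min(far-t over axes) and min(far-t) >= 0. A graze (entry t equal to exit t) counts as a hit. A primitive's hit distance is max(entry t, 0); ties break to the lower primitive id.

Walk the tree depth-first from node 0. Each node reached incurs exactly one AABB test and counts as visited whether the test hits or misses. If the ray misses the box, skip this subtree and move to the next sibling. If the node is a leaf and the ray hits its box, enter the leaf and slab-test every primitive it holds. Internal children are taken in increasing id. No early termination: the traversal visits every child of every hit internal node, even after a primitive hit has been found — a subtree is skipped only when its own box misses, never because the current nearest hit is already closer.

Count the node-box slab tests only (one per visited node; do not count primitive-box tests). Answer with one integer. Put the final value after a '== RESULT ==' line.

Walk:
N0 x:[1,14] y:[-1,34/3] z:[-1,12] -> hit [1,34/3], descend [3, 4]
  N3 x:[11/2,14] y:[-1,29/3] z:[-1,11/3] -> miss, prune
  N4 x:[1,13] y:[29/3,34/3] z:[9,12] -> hit [29/3,34/3], descend [6, 11]
    N6 x:[12,13] y:[29/3,34/3] z:[32/3,12] -> miss, prune
    N11 x:[1,4] y:[29/3,34/3] z:[9,31/3] -> miss, prune

5 AABB tests over nodes [0, 3, 4, 6, 11]; 0 leaves entered; closest miss.

== RESULT ==
5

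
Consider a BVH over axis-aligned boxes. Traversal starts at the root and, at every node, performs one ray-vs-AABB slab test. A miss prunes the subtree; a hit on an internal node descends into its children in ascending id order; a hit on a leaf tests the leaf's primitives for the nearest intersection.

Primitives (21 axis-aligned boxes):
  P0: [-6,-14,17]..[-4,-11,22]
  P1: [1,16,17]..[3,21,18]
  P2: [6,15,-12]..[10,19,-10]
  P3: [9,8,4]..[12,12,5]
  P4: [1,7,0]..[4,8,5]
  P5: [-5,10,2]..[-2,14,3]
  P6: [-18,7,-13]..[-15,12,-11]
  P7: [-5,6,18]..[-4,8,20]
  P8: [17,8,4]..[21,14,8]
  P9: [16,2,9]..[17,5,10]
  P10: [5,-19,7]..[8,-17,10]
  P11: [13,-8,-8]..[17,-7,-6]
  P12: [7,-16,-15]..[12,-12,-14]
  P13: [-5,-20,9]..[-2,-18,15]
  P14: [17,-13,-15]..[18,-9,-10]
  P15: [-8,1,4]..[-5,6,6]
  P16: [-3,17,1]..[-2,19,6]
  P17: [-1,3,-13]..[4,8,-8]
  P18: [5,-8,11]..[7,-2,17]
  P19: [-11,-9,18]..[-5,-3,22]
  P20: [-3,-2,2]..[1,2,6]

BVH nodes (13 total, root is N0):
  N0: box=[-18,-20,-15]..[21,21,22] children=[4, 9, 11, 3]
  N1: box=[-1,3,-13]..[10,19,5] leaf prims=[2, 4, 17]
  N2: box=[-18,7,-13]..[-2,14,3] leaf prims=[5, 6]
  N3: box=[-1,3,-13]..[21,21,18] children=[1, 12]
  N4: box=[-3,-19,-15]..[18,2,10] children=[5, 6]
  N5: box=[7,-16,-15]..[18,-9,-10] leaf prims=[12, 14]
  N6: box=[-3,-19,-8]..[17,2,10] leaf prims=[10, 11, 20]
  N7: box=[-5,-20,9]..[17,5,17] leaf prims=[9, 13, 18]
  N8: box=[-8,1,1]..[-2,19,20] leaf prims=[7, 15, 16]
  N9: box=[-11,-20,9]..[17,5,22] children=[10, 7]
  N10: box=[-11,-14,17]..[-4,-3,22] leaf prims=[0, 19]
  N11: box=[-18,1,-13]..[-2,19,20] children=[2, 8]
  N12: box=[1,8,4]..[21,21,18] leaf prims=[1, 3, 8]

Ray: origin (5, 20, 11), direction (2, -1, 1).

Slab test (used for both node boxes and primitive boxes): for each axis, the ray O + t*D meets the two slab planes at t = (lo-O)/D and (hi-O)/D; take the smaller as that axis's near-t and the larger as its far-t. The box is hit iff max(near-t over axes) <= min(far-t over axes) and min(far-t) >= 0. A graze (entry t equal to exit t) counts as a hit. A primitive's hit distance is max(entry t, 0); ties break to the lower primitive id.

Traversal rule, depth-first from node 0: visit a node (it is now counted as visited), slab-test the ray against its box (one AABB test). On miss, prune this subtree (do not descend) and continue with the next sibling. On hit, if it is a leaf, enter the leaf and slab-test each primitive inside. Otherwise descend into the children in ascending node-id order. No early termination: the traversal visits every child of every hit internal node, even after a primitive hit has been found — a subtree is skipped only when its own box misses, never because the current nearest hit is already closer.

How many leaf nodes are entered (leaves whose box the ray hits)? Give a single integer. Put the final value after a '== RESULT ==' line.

Traverse from the root:
N0 x:[-23/2,8] y:[-1,40] z:[-26,11] -> hit [-1,8], descend [3, 4, 9, 11]
  N3 x:[-3,8] y:[-1,17] z:[-24,7] -> hit [-1,7], descend [1, 12]
    N1 x:[-3,5/2] y:[1,17] z:[-24,-6] -> miss, prune
    N12 x:[-2,8] y:[-1,12] z:[-7,7] -> hit [-1,7] leaf, test {P1(miss), P3(miss), P8(miss)}
  N4 x:[-4,13/2] y:[18,39] z:[-26,-1] -> miss, prune
  N9 x:[-8,6] y:[15,40] z:[-2,11] -> miss, prune
  N11 x:[-23/2,-7/2] y:[1,19] z:[-24,9] -> miss, prune

7 AABB tests over nodes [0, 3, 1, 12, 4, 9, 11]; 1 leaf entered; closest miss.

== RESULT ==
1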